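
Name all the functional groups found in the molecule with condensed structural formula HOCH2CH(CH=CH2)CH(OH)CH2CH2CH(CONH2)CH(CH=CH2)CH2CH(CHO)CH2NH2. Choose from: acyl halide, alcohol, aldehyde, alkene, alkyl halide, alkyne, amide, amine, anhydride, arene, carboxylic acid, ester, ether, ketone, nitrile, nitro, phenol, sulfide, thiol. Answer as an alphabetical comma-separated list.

HO– on an sp³ carbon → alcohol.
pendant –CH=CH2: C=C double bond → alkene.
–OH on an sp³ carbon → alcohol (secondary).
pendant –CONH2: carbonyl C bonded to C and N → amide.
pendant –CH=CH2: C=C double bond → alkene.
pendant –CHO: carbonyl C bonded to C and H → aldehyde.
–NH2 on an sp³ carbon with no adjacent C=O → amine.

alcohol, aldehyde, alkene, amide, amine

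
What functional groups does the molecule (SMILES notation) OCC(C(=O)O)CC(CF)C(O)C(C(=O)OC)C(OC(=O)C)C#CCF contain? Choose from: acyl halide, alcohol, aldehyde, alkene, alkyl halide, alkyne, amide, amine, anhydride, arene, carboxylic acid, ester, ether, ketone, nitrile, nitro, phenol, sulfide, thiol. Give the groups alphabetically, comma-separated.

Taking each segment in turn:
  HOCH2: HO– on an sp³ carbon → alcohol.
  CH(COOH): pendant –COOH: carbonyl C bonded to C and –OH → carboxylic acid.
  CH(CH2F): pendant –CH2X: halogen on sp³ carbon → alkyl halide.
  CH(OH): –OH on an sp³ carbon → alcohol (secondary).
  CH(COOCH3): pendant –COOCH3: carbonyl C bonded to C and –OCH3 → ester.
  CH(OCOCH3): pendant –OC(=O)CH3: an acyloxy group → ester.
  C≡C: C≡C triple bond → alkyne.
  CH2F: halogen on an sp³ carbon → alkyl halide.

alcohol, alkyl halide, alkyne, carboxylic acid, ester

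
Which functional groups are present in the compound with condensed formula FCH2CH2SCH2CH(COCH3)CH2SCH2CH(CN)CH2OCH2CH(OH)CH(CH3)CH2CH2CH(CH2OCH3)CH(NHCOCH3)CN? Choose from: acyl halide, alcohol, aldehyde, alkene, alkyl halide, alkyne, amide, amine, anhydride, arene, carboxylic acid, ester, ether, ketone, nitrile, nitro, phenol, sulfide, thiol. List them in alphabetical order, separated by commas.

alcohol, alkyl halide, amide, ether, ketone, nitrile, sulfide

Reading the structure from left to right:
  FCH2: halogen on an sp³ carbon → alkyl halide.
  CH2SCH2: C–S–C linkage → sulfide (thioether).
  CH(COCH3): pendant –COCH3: carbonyl C bonded to two carbons → ketone.
  CH2SCH2: C–S–C linkage → sulfide (thioether).
  CH(CN): pendant –C≡N: nitrile.
  CH2OCH2: C–O–C with sp³ carbons on both sides and no adjacent C=O → ether.
  CH(OH): –OH on an sp³ carbon → alcohol (secondary).
  CH(CH2OCH3): pendant –CH2OCH3: C–O–C linkage → ether.
  CH(NHCOCH3): pendant –NHC(=O)CH3: N bonded to a carbonyl → amide (not amine).
  CN: –C≡N: carbon triple-bonded to nitrogen → nitrile.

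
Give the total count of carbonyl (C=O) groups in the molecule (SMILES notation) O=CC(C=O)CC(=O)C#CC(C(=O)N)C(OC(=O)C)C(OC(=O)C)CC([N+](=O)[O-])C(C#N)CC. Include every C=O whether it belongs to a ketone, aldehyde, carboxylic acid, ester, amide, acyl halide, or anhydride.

OHC: aldehyde, 1 C=O (running total 1).
CH(CHO): aldehyde, 1 C=O (running total 2).
CO: ketone, 1 C=O (running total 3).
CH(CONH2): amide, 1 C=O (running total 4).
CH(OCOCH3): ester, 1 C=O (running total 5).
CH(OCOCH3): ester, 1 C=O (running total 6).

6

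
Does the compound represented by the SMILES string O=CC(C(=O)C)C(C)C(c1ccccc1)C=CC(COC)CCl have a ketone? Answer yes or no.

terminal –CHO: carbonyl C bonded to H and C → aldehyde.
pendant –COCH3: carbonyl C bonded to two carbons → ketone.
pendant –C6H5: benzene ring → arene.
C=C double bond → alkene.
pendant –CH2OCH3: C–O–C linkage → ether.
halogen on an sp³ carbon → alkyl halide.
The CH(COCH3) segment supplies the ketone: pendant –COCH3: carbonyl C bonded to two carbons → ketone.

yes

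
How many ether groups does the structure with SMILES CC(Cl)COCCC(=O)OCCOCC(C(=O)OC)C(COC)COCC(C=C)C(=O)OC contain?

4

Taking each segment in turn:
  CH(Cl): halogen on an sp³ carbon → alkyl halide.
  CH2OCH2: C–O–C with sp³ carbons on both sides and no adjacent C=O → ether.
  CH2COOCH2: –C(=O)–O–C with C on the carbonyl side → ester.
  CH2OCH2: C–O–C with sp³ carbons on both sides and no adjacent C=O → ether.
  CH(COOCH3): pendant –COOCH3: carbonyl C bonded to C and –OCH3 → ester.
  CH(CH2OCH3): pendant –CH2OCH3: C–O–C linkage → ether.
  CH2OCH2: C–O–C with sp³ carbons on both sides and no adjacent C=O → ether.
  CH(CH=CH2): pendant –CH=CH2: C=C double bond → alkene.
  COOCH3: –C(=O)OCH3: carbonyl C bonded to C and to –OCH3 → ester (not ketone + ether).
Ether appears at: CH2OCH2, CH2OCH2, CH(CH2OCH3), CH2OCH2 → 4.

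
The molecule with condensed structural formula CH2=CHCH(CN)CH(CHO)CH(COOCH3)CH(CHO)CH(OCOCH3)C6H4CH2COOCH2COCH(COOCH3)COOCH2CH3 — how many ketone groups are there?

C=C double bond → alkene.
pendant –C≡N: nitrile.
pendant –CHO: carbonyl C bonded to C and H → aldehyde.
pendant –COOCH3: carbonyl C bonded to C and –OCH3 → ester.
pendant –CHO: carbonyl C bonded to C and H → aldehyde.
pendant –OC(=O)CH3: an acyloxy group → ester.
para-disubstituted benzene ring → arene.
–C(=O)–O–C with C on the carbonyl side → ester.
–C(=O)– with carbon on both sides → ketone.
pendant –COOCH3: carbonyl C bonded to C and –OCH3 → ester.
–C(=O)OCH2CH3: carbonyl C bonded to C and to –OEt → ester.
Ketone appears at: CO → 1.

1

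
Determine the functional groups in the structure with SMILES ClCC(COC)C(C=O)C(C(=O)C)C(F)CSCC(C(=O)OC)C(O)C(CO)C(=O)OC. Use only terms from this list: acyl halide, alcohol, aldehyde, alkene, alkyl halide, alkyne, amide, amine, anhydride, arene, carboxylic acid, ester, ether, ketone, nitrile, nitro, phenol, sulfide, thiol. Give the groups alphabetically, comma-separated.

alcohol, aldehyde, alkyl halide, ester, ether, ketone, sulfide

Taking each segment in turn:
  ClCH2: halogen on an sp³ carbon → alkyl halide.
  CH(CH2OCH3): pendant –CH2OCH3: C–O–C linkage → ether.
  CH(CHO): pendant –CHO: carbonyl C bonded to C and H → aldehyde.
  CH(COCH3): pendant –COCH3: carbonyl C bonded to two carbons → ketone.
  CH(F): halogen on an sp³ carbon → alkyl halide.
  CH2SCH2: C–S–C linkage → sulfide (thioether).
  CH(COOCH3): pendant –COOCH3: carbonyl C bonded to C and –OCH3 → ester.
  CH(OH): –OH on an sp³ carbon → alcohol (secondary).
  CH(CH2OH): pendant –CH2OH on an sp³ backbone C → alcohol.
  COOCH3: –C(=O)OCH3: carbonyl C bonded to C and to –OCH3 → ester (not ketone + ether).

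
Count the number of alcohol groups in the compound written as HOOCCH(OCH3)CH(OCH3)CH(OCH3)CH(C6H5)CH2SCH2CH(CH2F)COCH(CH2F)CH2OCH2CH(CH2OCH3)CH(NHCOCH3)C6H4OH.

–COOH: carbonyl C bonded to –OH and C → carboxylic acid (the –OH is not a separate alcohol).
pendant –OCH3: C–O–C with sp³ C, no adjacent C=O → ether.
pendant –OCH3: C–O–C with sp³ C, no adjacent C=O → ether.
pendant –OCH3: C–O–C with sp³ C, no adjacent C=O → ether.
pendant –C6H5: benzene ring → arene.
C–S–C linkage → sulfide (thioether).
pendant –CH2X: halogen on sp³ carbon → alkyl halide.
–C(=O)– with carbon on both sides → ketone.
pendant –CH2X: halogen on sp³ carbon → alkyl halide.
C–O–C with sp³ carbons on both sides and no adjacent C=O → ether.
pendant –CH2OCH3: C–O–C linkage → ether.
pendant –NHC(=O)CH3: N bonded to a carbonyl → amide (not amine).
–OH attached directly to an aromatic ring → phenol (not alcohol); the ring itself is an arene.
No segment is a alcohol: HOOC is carboxylic acid, not alcohol; CH(OCH3) is ether, not alcohol; CH(OCH3) is ether, not alcohol. → 0.

0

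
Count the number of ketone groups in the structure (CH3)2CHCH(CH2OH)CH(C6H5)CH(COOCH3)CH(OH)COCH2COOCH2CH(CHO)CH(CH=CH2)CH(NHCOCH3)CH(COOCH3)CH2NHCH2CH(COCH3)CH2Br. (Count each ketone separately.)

pendant –CH2OH on an sp³ backbone C → alcohol.
pendant –C6H5: benzene ring → arene.
pendant –COOCH3: carbonyl C bonded to C and –OCH3 → ester.
–OH on an sp³ carbon → alcohol (secondary).
–C(=O)– with carbon on both sides → ketone.
–C(=O)–O–C with C on the carbonyl side → ester.
pendant –CHO: carbonyl C bonded to C and H → aldehyde.
pendant –CH=CH2: C=C double bond → alkene.
pendant –NHC(=O)CH3: N bonded to a carbonyl → amide (not amine).
pendant –COOCH3: carbonyl C bonded to C and –OCH3 → ester.
C–N–C with sp³ carbons and no adjacent C=O → amine (secondary).
pendant –COCH3: carbonyl C bonded to two carbons → ketone.
halogen on an sp³ carbon → alkyl halide.
Ketone appears at: CO, CH(COCH3) → 2.

2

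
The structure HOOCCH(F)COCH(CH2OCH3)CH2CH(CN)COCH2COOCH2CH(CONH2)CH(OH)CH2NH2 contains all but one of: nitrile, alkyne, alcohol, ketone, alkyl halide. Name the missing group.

alkyne

nitrile: present (CH(CN) — pendant –C≡N: nitrile).
alcohol: present (CH(OH) — –OH on an sp³ carbon → alcohol (secondary)).
alkyl halide: present (CH(F) — halogen on an sp³ carbon → alkyl halide).
ketone: present (CO — –C(=O)– with carbon on both sides → ketone).
alkyne: absent. In CH(CN), the triple bond is C≡N, not C≡C, so it is a nitrile.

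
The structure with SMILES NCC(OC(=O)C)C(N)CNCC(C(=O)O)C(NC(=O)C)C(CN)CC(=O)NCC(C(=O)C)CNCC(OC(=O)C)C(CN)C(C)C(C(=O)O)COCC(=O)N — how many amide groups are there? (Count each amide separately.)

Taking each segment in turn:
  H2NCH2: –NH2 on an sp³ carbon with no adjacent C=O → amine.
  CH(OCOCH3): pendant –OC(=O)CH3: an acyloxy group → ester.
  CH(NH2): –NH2 on an sp³ carbon with no adjacent C=O → amine.
  CH2NHCH2: C–N–C with sp³ carbons and no adjacent C=O → amine (secondary).
  CH(COOH): pendant –COOH: carbonyl C bonded to C and –OH → carboxylic acid.
  CH(NHCOCH3): pendant –NHC(=O)CH3: N bonded to a carbonyl → amide (not amine).
  CH(CH2NH2): pendant –CH2NH2: N on sp³ C, no adjacent C=O → amine.
  CH2CONHCH2: –C(=O)–N– linkage → amide (the N is not an amine).
  CH(COCH3): pendant –COCH3: carbonyl C bonded to two carbons → ketone.
  CH2NHCH2: C–N–C with sp³ carbons and no adjacent C=O → amine (secondary).
  CH(OCOCH3): pendant –OC(=O)CH3: an acyloxy group → ester.
  CH(CH2NH2): pendant –CH2NH2: N on sp³ C, no adjacent C=O → amine.
  CH(COOH): pendant –COOH: carbonyl C bonded to C and –OH → carboxylic acid.
  CH2OCH2: C–O–C with sp³ carbons on both sides and no adjacent C=O → ether.
  CONH2: –C(=O)NH2: carbonyl C bonded to C and to N → amide (the N is not a separate amine).
Amide appears at: CH(NHCOCH3), CH2CONHCH2, CONH2 → 3.

3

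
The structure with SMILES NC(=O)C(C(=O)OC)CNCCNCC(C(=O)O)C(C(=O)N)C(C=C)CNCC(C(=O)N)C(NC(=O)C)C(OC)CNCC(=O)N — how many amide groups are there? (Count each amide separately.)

5

–C(=O)NH2: carbonyl C bonded to C and to N → amide (the N is not a separate amine).
pendant –COOCH3: carbonyl C bonded to C and –OCH3 → ester.
C–N–C with sp³ carbons and no adjacent C=O → amine (secondary).
C–N–C with sp³ carbons and no adjacent C=O → amine (secondary).
pendant –COOH: carbonyl C bonded to C and –OH → carboxylic acid.
pendant –CONH2: carbonyl C bonded to C and N → amide.
pendant –CH=CH2: C=C double bond → alkene.
C–N–C with sp³ carbons and no adjacent C=O → amine (secondary).
pendant –CONH2: carbonyl C bonded to C and N → amide.
pendant –NHC(=O)CH3: N bonded to a carbonyl → amide (not amine).
pendant –OCH3: C–O–C with sp³ C, no adjacent C=O → ether.
C–N–C with sp³ carbons and no adjacent C=O → amine (secondary).
–C(=O)NH2: carbonyl C bonded to C and to N → amide (the N is not a separate amine).
Amide appears at: H2NCO, CH(CONH2), CH(CONH2), CH(NHCOCH3), CONH2 → 5.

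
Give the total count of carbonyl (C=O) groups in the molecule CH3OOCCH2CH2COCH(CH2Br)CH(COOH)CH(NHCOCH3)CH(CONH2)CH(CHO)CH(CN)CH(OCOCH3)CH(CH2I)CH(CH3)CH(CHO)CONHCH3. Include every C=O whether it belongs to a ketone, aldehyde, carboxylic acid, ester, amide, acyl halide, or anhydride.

9

CH3OOC: ester, 1 C=O (running total 1).
CO: ketone, 1 C=O (running total 2).
CH(COOH): carboxylic acid, 1 C=O (running total 3).
CH(NHCOCH3): amide, 1 C=O (running total 4).
CH(CONH2): amide, 1 C=O (running total 5).
CH(CHO): aldehyde, 1 C=O (running total 6).
CH(OCOCH3): ester, 1 C=O (running total 7).
CH(CHO): aldehyde, 1 C=O (running total 8).
CONHCH3: amide, 1 C=O (running total 9).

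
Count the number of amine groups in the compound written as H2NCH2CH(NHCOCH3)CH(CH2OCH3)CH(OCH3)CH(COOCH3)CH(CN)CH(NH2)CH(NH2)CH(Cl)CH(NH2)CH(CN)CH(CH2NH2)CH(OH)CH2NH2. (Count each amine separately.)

6

–NH2 on an sp³ carbon with no adjacent C=O → amine.
pendant –NHC(=O)CH3: N bonded to a carbonyl → amide (not amine).
pendant –CH2OCH3: C–O–C linkage → ether.
pendant –OCH3: C–O–C with sp³ C, no adjacent C=O → ether.
pendant –COOCH3: carbonyl C bonded to C and –OCH3 → ester.
pendant –C≡N: nitrile.
–NH2 on an sp³ carbon with no adjacent C=O → amine.
–NH2 on an sp³ carbon with no adjacent C=O → amine.
halogen on an sp³ carbon → alkyl halide.
–NH2 on an sp³ carbon with no adjacent C=O → amine.
pendant –C≡N: nitrile.
pendant –CH2NH2: N on sp³ C, no adjacent C=O → amine.
–OH on an sp³ carbon → alcohol (secondary).
–NH2 on an sp³ carbon with no adjacent C=O → amine.
Amine appears at: H2NCH2, CH(NH2), CH(NH2), CH(NH2), CH(CH2NH2), CH2NH2 → 6.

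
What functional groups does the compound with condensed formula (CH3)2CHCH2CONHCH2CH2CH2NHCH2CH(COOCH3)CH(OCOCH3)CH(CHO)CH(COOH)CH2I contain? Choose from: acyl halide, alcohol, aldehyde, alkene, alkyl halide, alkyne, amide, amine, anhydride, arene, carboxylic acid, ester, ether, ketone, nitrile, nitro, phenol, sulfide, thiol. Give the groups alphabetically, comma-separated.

aldehyde, alkyl halide, amide, amine, carboxylic acid, ester

Reading the structure from left to right:
  CH2CONHCH2: –C(=O)–N– linkage → amide (the N is not an amine).
  CH2NHCH2: C–N–C with sp³ carbons and no adjacent C=O → amine (secondary).
  CH(COOCH3): pendant –COOCH3: carbonyl C bonded to C and –OCH3 → ester.
  CH(OCOCH3): pendant –OC(=O)CH3: an acyloxy group → ester.
  CH(CHO): pendant –CHO: carbonyl C bonded to C and H → aldehyde.
  CH(COOH): pendant –COOH: carbonyl C bonded to C and –OH → carboxylic acid.
  CH2I: halogen on an sp³ carbon → alkyl halide.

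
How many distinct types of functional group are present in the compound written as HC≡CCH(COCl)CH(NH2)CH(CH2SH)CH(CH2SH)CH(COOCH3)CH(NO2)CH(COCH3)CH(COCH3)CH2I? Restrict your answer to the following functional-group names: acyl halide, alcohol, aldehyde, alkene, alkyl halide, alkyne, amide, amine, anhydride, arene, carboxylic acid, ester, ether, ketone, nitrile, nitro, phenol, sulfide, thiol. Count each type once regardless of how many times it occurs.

Working along the chain:
  HC≡C: C≡C triple bond → alkyne.
  CH(COCl): pendant –C(=O)X: carbonyl C bonded to C and halogen → acyl halide.
  CH(NH2): –NH2 on an sp³ carbon with no adjacent C=O → amine.
  CH(CH2SH): pendant –CH2SH → thiol.
  CH(CH2SH): pendant –CH2SH → thiol.
  CH(COOCH3): pendant –COOCH3: carbonyl C bonded to C and –OCH3 → ester.
  CH(NO2): –NO2 on an sp³ carbon → nitro (the N=O is not a carbonyl).
  CH(COCH3): pendant –COCH3: carbonyl C bonded to two carbons → ketone.
  CH(COCH3): pendant –COCH3: carbonyl C bonded to two carbons → ketone.
  CH2I: halogen on an sp³ carbon → alkyl halide.
Distinct types present: acyl halide, alkyl halide, alkyne, amine, ester, ketone, nitro, thiol.

8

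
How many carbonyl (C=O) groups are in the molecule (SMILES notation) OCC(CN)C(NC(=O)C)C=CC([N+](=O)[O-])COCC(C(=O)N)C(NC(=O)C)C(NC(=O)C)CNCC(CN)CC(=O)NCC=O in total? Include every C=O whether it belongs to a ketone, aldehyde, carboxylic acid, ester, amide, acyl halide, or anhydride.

CH(NHCOCH3): amide, 1 C=O (running total 1).
CH(CONH2): amide, 1 C=O (running total 2).
CH(NHCOCH3): amide, 1 C=O (running total 3).
CH(NHCOCH3): amide, 1 C=O (running total 4).
CH2CONHCH2: amide, 1 C=O (running total 5).
CHO: aldehyde, 1 C=O (running total 6).

6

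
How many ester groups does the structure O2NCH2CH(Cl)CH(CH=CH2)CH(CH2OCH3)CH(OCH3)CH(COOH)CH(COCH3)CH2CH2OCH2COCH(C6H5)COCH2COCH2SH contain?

0

Reading the structure from left to right:
  O2NCH2: –NO2 on carbon → nitro group.
  CH(Cl): halogen on an sp³ carbon → alkyl halide.
  CH(CH=CH2): pendant –CH=CH2: C=C double bond → alkene.
  CH(CH2OCH3): pendant –CH2OCH3: C–O–C linkage → ether.
  CH(OCH3): pendant –OCH3: C–O–C with sp³ C, no adjacent C=O → ether.
  CH(COOH): pendant –COOH: carbonyl C bonded to C and –OH → carboxylic acid.
  CH(COCH3): pendant –COCH3: carbonyl C bonded to two carbons → ketone.
  CH2OCH2: C–O–C with sp³ carbons on both sides and no adjacent C=O → ether.
  CO: –C(=O)– with carbon on both sides → ketone.
  CH(C6H5): pendant –C6H5: benzene ring → arene.
  CO: –C(=O)– with carbon on both sides → ketone.
  CO: –C(=O)– with carbon on both sides → ketone.
  CH2SH: –SH on an sp³ carbon → thiol.
No segment is a ester: CH(CH2OCH3) is ether, not ester; CH(OCH3) is ether, not ester; CH(COOH) is carboxylic acid, not ester. → 0.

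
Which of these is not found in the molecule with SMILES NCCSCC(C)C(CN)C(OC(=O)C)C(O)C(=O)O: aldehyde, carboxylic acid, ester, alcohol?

ester: present (CH(OCOCH3) — pendant –OC(=O)CH3: an acyloxy group → ester).
alcohol: present (CH(OH) — –OH on an sp³ carbon → alcohol (secondary)).
carboxylic acid: present (COOH — –COOH: carbonyl C bonded to –OH and C → carboxylic acid (the –OH is not a separate alcohol)).
aldehyde: absent. In COOH, the carbonyl carbon bears –OH, not –H, so it is a carboxylic acid.

aldehyde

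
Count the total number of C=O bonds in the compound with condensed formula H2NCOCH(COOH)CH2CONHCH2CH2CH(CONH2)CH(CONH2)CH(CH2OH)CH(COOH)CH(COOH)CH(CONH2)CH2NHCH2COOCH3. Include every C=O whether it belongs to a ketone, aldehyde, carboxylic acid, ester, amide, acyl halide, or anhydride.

H2NCO: amide, 1 C=O (running total 1).
CH(COOH): carboxylic acid, 1 C=O (running total 2).
CH2CONHCH2: amide, 1 C=O (running total 3).
CH(CONH2): amide, 1 C=O (running total 4).
CH(CONH2): amide, 1 C=O (running total 5).
CH(COOH): carboxylic acid, 1 C=O (running total 6).
CH(COOH): carboxylic acid, 1 C=O (running total 7).
CH(CONH2): amide, 1 C=O (running total 8).
COOCH3: ester, 1 C=O (running total 9).

9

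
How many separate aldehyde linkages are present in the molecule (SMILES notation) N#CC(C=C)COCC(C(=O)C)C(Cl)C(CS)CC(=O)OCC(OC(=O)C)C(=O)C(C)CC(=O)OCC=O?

N≡C–: carbon triple-bonded to nitrogen → nitrile.
pendant –CH=CH2: C=C double bond → alkene.
C–O–C with sp³ carbons on both sides and no adjacent C=O → ether.
pendant –COCH3: carbonyl C bonded to two carbons → ketone.
halogen on an sp³ carbon → alkyl halide.
pendant –CH2SH → thiol.
–C(=O)–O–C with C on the carbonyl side → ester.
pendant –OC(=O)CH3: an acyloxy group → ester.
–C(=O)– with carbon on both sides → ketone.
–C(=O)–O–C with C on the carbonyl side → ester.
terminal –CHO: carbonyl C bonded to H and C → aldehyde.
Aldehyde appears at: CHO → 1.

1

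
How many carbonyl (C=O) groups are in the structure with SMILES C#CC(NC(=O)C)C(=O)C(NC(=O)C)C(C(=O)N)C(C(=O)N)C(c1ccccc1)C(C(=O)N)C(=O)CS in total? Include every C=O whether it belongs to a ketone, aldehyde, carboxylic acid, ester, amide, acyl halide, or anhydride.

CH(NHCOCH3): amide, 1 C=O (running total 1).
CO: ketone, 1 C=O (running total 2).
CH(NHCOCH3): amide, 1 C=O (running total 3).
CH(CONH2): amide, 1 C=O (running total 4).
CH(CONH2): amide, 1 C=O (running total 5).
CH(CONH2): amide, 1 C=O (running total 6).
CO: ketone, 1 C=O (running total 7).

7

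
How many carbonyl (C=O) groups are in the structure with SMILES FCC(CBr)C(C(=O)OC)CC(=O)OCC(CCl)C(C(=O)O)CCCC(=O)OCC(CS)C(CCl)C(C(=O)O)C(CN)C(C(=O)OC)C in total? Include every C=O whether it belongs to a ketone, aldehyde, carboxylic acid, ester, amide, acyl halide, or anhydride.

CH(COOCH3): ester, 1 C=O (running total 1).
CH2COOCH2: ester, 1 C=O (running total 2).
CH(COOH): carboxylic acid, 1 C=O (running total 3).
CH2COOCH2: ester, 1 C=O (running total 4).
CH(COOH): carboxylic acid, 1 C=O (running total 5).
CH(COOCH3): ester, 1 C=O (running total 6).

6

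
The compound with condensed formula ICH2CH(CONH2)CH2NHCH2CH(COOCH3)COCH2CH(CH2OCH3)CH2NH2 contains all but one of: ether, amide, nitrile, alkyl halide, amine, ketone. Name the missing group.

nitrile

ketone: present (CO — –C(=O)– with carbon on both sides → ketone).
amine: present (CH2NHCH2 — C–N–C with sp³ carbons and no adjacent C=O → amine (secondary)).
alkyl halide: present (ICH2 — halogen on an sp³ carbon → alkyl halide).
ether: present (CH(CH2OCH3) — pendant –CH2OCH3: C–O–C linkage → ether).
amide: present (CH(CONH2) — pendant –CONH2: carbonyl C bonded to C and N → amide).
nitrile: no segment matches this pattern.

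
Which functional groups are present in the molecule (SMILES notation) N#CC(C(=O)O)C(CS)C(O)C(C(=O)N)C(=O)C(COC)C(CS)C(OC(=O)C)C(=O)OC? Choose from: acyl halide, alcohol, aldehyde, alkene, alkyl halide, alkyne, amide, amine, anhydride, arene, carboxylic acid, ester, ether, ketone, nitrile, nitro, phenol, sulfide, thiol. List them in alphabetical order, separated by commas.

alcohol, amide, carboxylic acid, ester, ether, ketone, nitrile, thiol

Reading the structure from left to right:
  N≡C: N≡C–: carbon triple-bonded to nitrogen → nitrile.
  CH(COOH): pendant –COOH: carbonyl C bonded to C and –OH → carboxylic acid.
  CH(CH2SH): pendant –CH2SH → thiol.
  CH(OH): –OH on an sp³ carbon → alcohol (secondary).
  CH(CONH2): pendant –CONH2: carbonyl C bonded to C and N → amide.
  CO: –C(=O)– with carbon on both sides → ketone.
  CH(CH2OCH3): pendant –CH2OCH3: C–O–C linkage → ether.
  CH(CH2SH): pendant –CH2SH → thiol.
  CH(OCOCH3): pendant –OC(=O)CH3: an acyloxy group → ester.
  COOCH3: –C(=O)OCH3: carbonyl C bonded to C and to –OCH3 → ester (not ketone + ether).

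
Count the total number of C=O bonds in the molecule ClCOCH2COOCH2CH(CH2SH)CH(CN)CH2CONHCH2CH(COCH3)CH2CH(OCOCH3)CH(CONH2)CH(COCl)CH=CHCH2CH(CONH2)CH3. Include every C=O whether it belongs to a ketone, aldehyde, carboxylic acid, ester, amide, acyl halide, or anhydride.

8

ClCO: acyl halide, 1 C=O (running total 1).
CH2COOCH2: ester, 1 C=O (running total 2).
CH2CONHCH2: amide, 1 C=O (running total 3).
CH(COCH3): ketone, 1 C=O (running total 4).
CH(OCOCH3): ester, 1 C=O (running total 5).
CH(CONH2): amide, 1 C=O (running total 6).
CH(COCl): acyl halide, 1 C=O (running total 7).
CH(CONH2): amide, 1 C=O (running total 8).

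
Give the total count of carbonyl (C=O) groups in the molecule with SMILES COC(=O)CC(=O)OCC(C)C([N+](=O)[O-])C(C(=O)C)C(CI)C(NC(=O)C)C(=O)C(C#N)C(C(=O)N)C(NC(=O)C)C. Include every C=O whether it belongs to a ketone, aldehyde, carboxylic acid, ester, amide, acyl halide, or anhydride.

CH3OOC: ester, 1 C=O (running total 1).
CH2COOCH2: ester, 1 C=O (running total 2).
CH(COCH3): ketone, 1 C=O (running total 3).
CH(NHCOCH3): amide, 1 C=O (running total 4).
CO: ketone, 1 C=O (running total 5).
CH(CONH2): amide, 1 C=O (running total 6).
CH(NHCOCH3): amide, 1 C=O (running total 7).

7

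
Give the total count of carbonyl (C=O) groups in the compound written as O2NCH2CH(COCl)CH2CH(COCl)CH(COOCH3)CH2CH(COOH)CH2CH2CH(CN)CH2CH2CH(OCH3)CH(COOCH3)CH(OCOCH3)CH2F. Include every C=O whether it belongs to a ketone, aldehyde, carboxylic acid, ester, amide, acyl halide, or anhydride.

CH(COCl): acyl halide, 1 C=O (running total 1).
CH(COCl): acyl halide, 1 C=O (running total 2).
CH(COOCH3): ester, 1 C=O (running total 3).
CH(COOH): carboxylic acid, 1 C=O (running total 4).
CH(COOCH3): ester, 1 C=O (running total 5).
CH(OCOCH3): ester, 1 C=O (running total 6).

6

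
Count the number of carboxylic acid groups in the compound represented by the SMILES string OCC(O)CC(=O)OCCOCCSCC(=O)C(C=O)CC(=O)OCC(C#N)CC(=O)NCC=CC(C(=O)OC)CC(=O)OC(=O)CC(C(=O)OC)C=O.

0

HO– on an sp³ carbon → alcohol.
–OH on an sp³ carbon → alcohol (secondary).
–C(=O)–O–C with C on the carbonyl side → ester.
C–O–C with sp³ carbons on both sides and no adjacent C=O → ether.
C–S–C linkage → sulfide (thioether).
–C(=O)– with carbon on both sides → ketone.
pendant –CHO: carbonyl C bonded to C and H → aldehyde.
–C(=O)–O–C with C on the carbonyl side → ester.
pendant –C≡N: nitrile.
–C(=O)–N– linkage → amide (the N is not an amine).
C=C double bond → alkene.
pendant –COOCH3: carbonyl C bonded to C and –OCH3 → ester.
two acyl groups sharing one oxygen, –C(=O)–O–C(=O)– → anhydride.
pendant –COOCH3: carbonyl C bonded to C and –OCH3 → ester.
terminal –CHO: carbonyl C bonded to H and C → aldehyde.
No segment is a carboxylic acid: HOCH2 is alcohol, not carboxylic acid; CH(OH) is alcohol, not carboxylic acid; CH2COOCH2 is ester, not carboxylic acid. → 0.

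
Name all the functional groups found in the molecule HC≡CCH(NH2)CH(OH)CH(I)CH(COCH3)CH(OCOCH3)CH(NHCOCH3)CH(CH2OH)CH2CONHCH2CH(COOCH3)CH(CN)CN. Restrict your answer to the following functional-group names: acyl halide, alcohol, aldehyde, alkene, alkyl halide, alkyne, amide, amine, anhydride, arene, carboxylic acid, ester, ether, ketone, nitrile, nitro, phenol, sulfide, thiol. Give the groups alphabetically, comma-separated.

alcohol, alkyl halide, alkyne, amide, amine, ester, ketone, nitrile

Working along the chain:
  HC≡C: C≡C triple bond → alkyne.
  CH(NH2): –NH2 on an sp³ carbon with no adjacent C=O → amine.
  CH(OH): –OH on an sp³ carbon → alcohol (secondary).
  CH(I): halogen on an sp³ carbon → alkyl halide.
  CH(COCH3): pendant –COCH3: carbonyl C bonded to two carbons → ketone.
  CH(OCOCH3): pendant –OC(=O)CH3: an acyloxy group → ester.
  CH(NHCOCH3): pendant –NHC(=O)CH3: N bonded to a carbonyl → amide (not amine).
  CH(CH2OH): pendant –CH2OH on an sp³ backbone C → alcohol.
  CH2CONHCH2: –C(=O)–N– linkage → amide (the N is not an amine).
  CH(COOCH3): pendant –COOCH3: carbonyl C bonded to C and –OCH3 → ester.
  CH(CN): pendant –C≡N: nitrile.
  CN: –C≡N: carbon triple-bonded to nitrogen → nitrile.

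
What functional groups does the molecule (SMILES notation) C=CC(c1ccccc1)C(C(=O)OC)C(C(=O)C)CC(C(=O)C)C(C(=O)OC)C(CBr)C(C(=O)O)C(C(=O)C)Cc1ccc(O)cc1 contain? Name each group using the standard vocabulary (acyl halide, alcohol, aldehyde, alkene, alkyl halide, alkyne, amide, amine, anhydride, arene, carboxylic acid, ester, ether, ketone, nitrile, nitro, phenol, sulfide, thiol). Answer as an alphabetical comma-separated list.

alkene, alkyl halide, arene, carboxylic acid, ester, ketone, phenol

Taking each segment in turn:
  CH2=CH: C=C double bond → alkene.
  CH(C6H5): pendant –C6H5: benzene ring → arene.
  CH(COOCH3): pendant –COOCH3: carbonyl C bonded to C and –OCH3 → ester.
  CH(COCH3): pendant –COCH3: carbonyl C bonded to two carbons → ketone.
  CH(COCH3): pendant –COCH3: carbonyl C bonded to two carbons → ketone.
  CH(COOCH3): pendant –COOCH3: carbonyl C bonded to C and –OCH3 → ester.
  CH(CH2Br): pendant –CH2X: halogen on sp³ carbon → alkyl halide.
  CH(COOH): pendant –COOH: carbonyl C bonded to C and –OH → carboxylic acid.
  CH(COCH3): pendant –COCH3: carbonyl C bonded to two carbons → ketone.
  C6H4OH: –OH attached directly to an aromatic ring → phenol (not alcohol); the ring itself is an arene.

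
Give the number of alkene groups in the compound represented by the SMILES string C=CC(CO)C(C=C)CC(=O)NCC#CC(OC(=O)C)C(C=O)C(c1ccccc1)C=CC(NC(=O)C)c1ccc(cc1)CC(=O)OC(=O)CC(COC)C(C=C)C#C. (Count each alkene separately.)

Taking each segment in turn:
  CH2=CH: C=C double bond → alkene.
  CH(CH2OH): pendant –CH2OH on an sp³ backbone C → alcohol.
  CH(CH=CH2): pendant –CH=CH2: C=C double bond → alkene.
  CH2CONHCH2: –C(=O)–N– linkage → amide (the N is not an amine).
  C≡C: C≡C triple bond → alkyne.
  CH(OCOCH3): pendant –OC(=O)CH3: an acyloxy group → ester.
  CH(CHO): pendant –CHO: carbonyl C bonded to C and H → aldehyde.
  CH(C6H5): pendant –C6H5: benzene ring → arene.
  CH=CH: C=C double bond → alkene.
  CH(NHCOCH3): pendant –NHC(=O)CH3: N bonded to a carbonyl → amide (not amine).
  C6H4: para-disubstituted benzene ring → arene.
  CH2CO-O-COCH2: two acyl groups sharing one oxygen, –C(=O)–O–C(=O)– → anhydride.
  CH(CH2OCH3): pendant –CH2OCH3: C–O–C linkage → ether.
  CH(CH=CH2): pendant –CH=CH2: C=C double bond → alkene.
  C≡CH: C≡C triple bond → alkyne.
Alkene appears at: CH2=CH, CH(CH=CH2), CH=CH, CH(CH=CH2) → 4.

4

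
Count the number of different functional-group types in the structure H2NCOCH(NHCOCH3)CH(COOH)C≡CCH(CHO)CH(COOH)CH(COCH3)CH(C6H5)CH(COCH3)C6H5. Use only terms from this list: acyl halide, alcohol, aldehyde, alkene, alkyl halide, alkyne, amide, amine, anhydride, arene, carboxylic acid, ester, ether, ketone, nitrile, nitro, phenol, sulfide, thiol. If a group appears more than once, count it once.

–C(=O)NH2: carbonyl C bonded to C and to N → amide (the N is not a separate amine).
pendant –NHC(=O)CH3: N bonded to a carbonyl → amide (not amine).
pendant –COOH: carbonyl C bonded to C and –OH → carboxylic acid.
C≡C triple bond → alkyne.
pendant –CHO: carbonyl C bonded to C and H → aldehyde.
pendant –COOH: carbonyl C bonded to C and –OH → carboxylic acid.
pendant –COCH3: carbonyl C bonded to two carbons → ketone.
pendant –C6H5: benzene ring → arene.
pendant –COCH3: carbonyl C bonded to two carbons → ketone.
–C6H5 phenyl ring → arene.
Distinct types present: aldehyde, alkyne, amide, arene, carboxylic acid, ketone.

6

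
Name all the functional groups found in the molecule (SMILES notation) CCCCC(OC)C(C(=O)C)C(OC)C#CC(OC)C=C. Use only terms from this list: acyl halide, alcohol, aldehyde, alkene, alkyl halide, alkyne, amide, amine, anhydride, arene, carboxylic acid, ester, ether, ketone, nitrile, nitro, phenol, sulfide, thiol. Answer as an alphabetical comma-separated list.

Taking each segment in turn:
  CH(OCH3): pendant –OCH3: C–O–C with sp³ C, no adjacent C=O → ether.
  CH(COCH3): pendant –COCH3: carbonyl C bonded to two carbons → ketone.
  CH(OCH3): pendant –OCH3: C–O–C with sp³ C, no adjacent C=O → ether.
  C≡C: C≡C triple bond → alkyne.
  CH(OCH3): pendant –OCH3: C–O–C with sp³ C, no adjacent C=O → ether.
  CH=CH2: C=C double bond → alkene.

alkene, alkyne, ether, ketone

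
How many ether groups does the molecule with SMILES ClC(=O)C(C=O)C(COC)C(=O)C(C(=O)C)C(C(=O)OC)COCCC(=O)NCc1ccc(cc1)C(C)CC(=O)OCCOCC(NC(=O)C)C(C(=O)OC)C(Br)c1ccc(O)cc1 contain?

Reading the structure from left to right:
  ClCO: –C(=O)Cl: carbonyl C bonded to C and to a halogen → acyl halide (not alkyl halide).
  CH(CHO): pendant –CHO: carbonyl C bonded to C and H → aldehyde.
  CH(CH2OCH3): pendant –CH2OCH3: C–O–C linkage → ether.
  CO: –C(=O)– with carbon on both sides → ketone.
  CH(COCH3): pendant –COCH3: carbonyl C bonded to two carbons → ketone.
  CH(COOCH3): pendant –COOCH3: carbonyl C bonded to C and –OCH3 → ester.
  CH2OCH2: C–O–C with sp³ carbons on both sides and no adjacent C=O → ether.
  CH2CONHCH2: –C(=O)–N– linkage → amide (the N is not an amine).
  C6H4: para-disubstituted benzene ring → arene.
  CH2COOCH2: –C(=O)–O–C with C on the carbonyl side → ester.
  CH2OCH2: C–O–C with sp³ carbons on both sides and no adjacent C=O → ether.
  CH(NHCOCH3): pendant –NHC(=O)CH3: N bonded to a carbonyl → amide (not amine).
  CH(COOCH3): pendant –COOCH3: carbonyl C bonded to C and –OCH3 → ester.
  CH(Br): halogen on an sp³ carbon → alkyl halide.
  C6H4OH: –OH attached directly to an aromatic ring → phenol (not alcohol); the ring itself is an arene.
Ether appears at: CH(CH2OCH3), CH2OCH2, CH2OCH2 → 3.

3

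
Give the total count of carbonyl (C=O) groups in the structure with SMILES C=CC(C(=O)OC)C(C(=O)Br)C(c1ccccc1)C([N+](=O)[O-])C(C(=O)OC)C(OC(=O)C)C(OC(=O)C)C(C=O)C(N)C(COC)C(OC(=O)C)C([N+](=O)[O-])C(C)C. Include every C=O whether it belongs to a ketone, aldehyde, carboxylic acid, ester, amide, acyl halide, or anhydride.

CH(COOCH3): ester, 1 C=O (running total 1).
CH(COBr): acyl halide, 1 C=O (running total 2).
CH(COOCH3): ester, 1 C=O (running total 3).
CH(OCOCH3): ester, 1 C=O (running total 4).
CH(OCOCH3): ester, 1 C=O (running total 5).
CH(CHO): aldehyde, 1 C=O (running total 6).
CH(OCOCH3): ester, 1 C=O (running total 7).

7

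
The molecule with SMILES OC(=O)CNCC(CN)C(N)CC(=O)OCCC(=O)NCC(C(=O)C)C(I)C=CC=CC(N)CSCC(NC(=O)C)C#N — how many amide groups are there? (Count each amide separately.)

2

–COOH: carbonyl C bonded to –OH and C → carboxylic acid (the –OH is not a separate alcohol).
C–N–C with sp³ carbons and no adjacent C=O → amine (secondary).
pendant –CH2NH2: N on sp³ C, no adjacent C=O → amine.
–NH2 on an sp³ carbon with no adjacent C=O → amine.
–C(=O)–O–C with C on the carbonyl side → ester.
–C(=O)–N– linkage → amide (the N is not an amine).
pendant –COCH3: carbonyl C bonded to two carbons → ketone.
halogen on an sp³ carbon → alkyl halide.
C=C double bond → alkene.
C=C double bond → alkene.
–NH2 on an sp³ carbon with no adjacent C=O → amine.
C–S–C linkage → sulfide (thioether).
pendant –NHC(=O)CH3: N bonded to a carbonyl → amide (not amine).
–C≡N: carbon triple-bonded to nitrogen → nitrile.
Amide appears at: CH2CONHCH2, CH(NHCOCH3) → 2.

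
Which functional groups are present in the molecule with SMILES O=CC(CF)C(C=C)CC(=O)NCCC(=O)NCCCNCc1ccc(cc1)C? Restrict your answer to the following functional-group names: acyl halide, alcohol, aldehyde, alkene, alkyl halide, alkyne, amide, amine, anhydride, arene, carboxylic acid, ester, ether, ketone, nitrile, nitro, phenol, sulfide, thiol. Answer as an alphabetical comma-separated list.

aldehyde, alkene, alkyl halide, amide, amine, arene

terminal –CHO: carbonyl C bonded to H and C → aldehyde.
pendant –CH2X: halogen on sp³ carbon → alkyl halide.
pendant –CH=CH2: C=C double bond → alkene.
–C(=O)–N– linkage → amide (the N is not an amine).
–C(=O)–N– linkage → amide (the N is not an amine).
C–N–C with sp³ carbons and no adjacent C=O → amine (secondary).
para-disubstituted benzene ring → arene.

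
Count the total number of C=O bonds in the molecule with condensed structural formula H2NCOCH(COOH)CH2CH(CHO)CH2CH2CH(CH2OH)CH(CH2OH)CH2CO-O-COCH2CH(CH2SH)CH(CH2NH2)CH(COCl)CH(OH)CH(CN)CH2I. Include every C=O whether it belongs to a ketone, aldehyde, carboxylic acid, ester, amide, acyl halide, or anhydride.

6

H2NCO: amide, 1 C=O (running total 1).
CH(COOH): carboxylic acid, 1 C=O (running total 2).
CH(CHO): aldehyde, 1 C=O (running total 3).
CH2CO-O-COCH2: anhydride, 2 C=O (running total 5).
CH(COCl): acyl halide, 1 C=O (running total 6).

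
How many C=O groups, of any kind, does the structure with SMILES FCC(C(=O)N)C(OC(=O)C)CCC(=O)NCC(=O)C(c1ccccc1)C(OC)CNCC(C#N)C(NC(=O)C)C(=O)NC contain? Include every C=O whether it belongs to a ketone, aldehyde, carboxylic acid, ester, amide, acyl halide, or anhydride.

CH(CONH2): amide, 1 C=O (running total 1).
CH(OCOCH3): ester, 1 C=O (running total 2).
CH2CONHCH2: amide, 1 C=O (running total 3).
CO: ketone, 1 C=O (running total 4).
CH(NHCOCH3): amide, 1 C=O (running total 5).
CONHCH3: amide, 1 C=O (running total 6).

6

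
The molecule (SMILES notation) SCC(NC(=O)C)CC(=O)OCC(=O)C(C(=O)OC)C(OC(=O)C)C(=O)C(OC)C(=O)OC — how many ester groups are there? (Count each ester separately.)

4

Reading the structure from left to right:
  HSCH2: –SH on an sp³ carbon → thiol.
  CH(NHCOCH3): pendant –NHC(=O)CH3: N bonded to a carbonyl → amide (not amine).
  CH2COOCH2: –C(=O)–O–C with C on the carbonyl side → ester.
  CO: –C(=O)– with carbon on both sides → ketone.
  CH(COOCH3): pendant –COOCH3: carbonyl C bonded to C and –OCH3 → ester.
  CH(OCOCH3): pendant –OC(=O)CH3: an acyloxy group → ester.
  CO: –C(=O)– with carbon on both sides → ketone.
  CH(OCH3): pendant –OCH3: C–O–C with sp³ C, no adjacent C=O → ether.
  COOCH3: –C(=O)OCH3: carbonyl C bonded to C and to –OCH3 → ester (not ketone + ether).
Ester appears at: CH2COOCH2, CH(COOCH3), CH(OCOCH3), COOCH3 → 4.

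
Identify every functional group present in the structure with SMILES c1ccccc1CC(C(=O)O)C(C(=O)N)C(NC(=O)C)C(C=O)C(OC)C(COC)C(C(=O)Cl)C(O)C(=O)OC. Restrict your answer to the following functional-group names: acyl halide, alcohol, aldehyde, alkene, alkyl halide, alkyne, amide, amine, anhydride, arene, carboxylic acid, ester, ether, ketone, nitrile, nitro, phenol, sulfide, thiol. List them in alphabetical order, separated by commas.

acyl halide, alcohol, aldehyde, amide, arene, carboxylic acid, ester, ether

Taking each segment in turn:
  C6H5: C6H5– phenyl ring → arene.
  CH(COOH): pendant –COOH: carbonyl C bonded to C and –OH → carboxylic acid.
  CH(CONH2): pendant –CONH2: carbonyl C bonded to C and N → amide.
  CH(NHCOCH3): pendant –NHC(=O)CH3: N bonded to a carbonyl → amide (not amine).
  CH(CHO): pendant –CHO: carbonyl C bonded to C and H → aldehyde.
  CH(OCH3): pendant –OCH3: C–O–C with sp³ C, no adjacent C=O → ether.
  CH(CH2OCH3): pendant –CH2OCH3: C–O–C linkage → ether.
  CH(COCl): pendant –C(=O)X: carbonyl C bonded to C and halogen → acyl halide.
  CH(OH): –OH on an sp³ carbon → alcohol (secondary).
  COOCH3: –C(=O)OCH3: carbonyl C bonded to C and to –OCH3 → ester (not ketone + ether).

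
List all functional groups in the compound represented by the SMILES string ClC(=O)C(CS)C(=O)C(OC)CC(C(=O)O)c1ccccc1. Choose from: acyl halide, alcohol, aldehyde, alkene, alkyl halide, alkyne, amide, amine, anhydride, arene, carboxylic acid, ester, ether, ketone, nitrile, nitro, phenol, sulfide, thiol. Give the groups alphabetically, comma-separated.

Reading the structure from left to right:
  ClCO: –C(=O)Cl: carbonyl C bonded to C and to a halogen → acyl halide (not alkyl halide).
  CH(CH2SH): pendant –CH2SH → thiol.
  CO: –C(=O)– with carbon on both sides → ketone.
  CH(OCH3): pendant –OCH3: C–O–C with sp³ C, no adjacent C=O → ether.
  CH(COOH): pendant –COOH: carbonyl C bonded to C and –OH → carboxylic acid.
  C6H5: –C6H5 phenyl ring → arene.

acyl halide, arene, carboxylic acid, ether, ketone, thiol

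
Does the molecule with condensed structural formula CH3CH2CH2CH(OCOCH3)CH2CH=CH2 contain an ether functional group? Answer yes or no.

Reading the structure from left to right:
  CH(OCOCH3): pendant –OC(=O)CH3: an acyloxy group → ester.
  CH=CH2: C=C double bond → alkene.
In CH(OCOCH3), the C–O–C oxygen is adjacent to a C=O, so it belongs to an ester, not an ether.
The groups actually present are: alkene, ester.

no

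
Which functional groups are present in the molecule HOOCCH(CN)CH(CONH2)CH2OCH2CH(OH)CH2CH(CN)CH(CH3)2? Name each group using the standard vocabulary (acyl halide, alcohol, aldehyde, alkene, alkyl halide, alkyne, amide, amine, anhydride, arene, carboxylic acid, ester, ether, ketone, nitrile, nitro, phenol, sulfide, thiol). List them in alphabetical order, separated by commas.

Taking each segment in turn:
  HOOC: –COOH: carbonyl C bonded to –OH and C → carboxylic acid (the –OH is not a separate alcohol).
  CH(CN): pendant –C≡N: nitrile.
  CH(CONH2): pendant –CONH2: carbonyl C bonded to C and N → amide.
  CH2OCH2: C–O–C with sp³ carbons on both sides and no adjacent C=O → ether.
  CH(OH): –OH on an sp³ carbon → alcohol (secondary).
  CH(CN): pendant –C≡N: nitrile.

alcohol, amide, carboxylic acid, ether, nitrile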